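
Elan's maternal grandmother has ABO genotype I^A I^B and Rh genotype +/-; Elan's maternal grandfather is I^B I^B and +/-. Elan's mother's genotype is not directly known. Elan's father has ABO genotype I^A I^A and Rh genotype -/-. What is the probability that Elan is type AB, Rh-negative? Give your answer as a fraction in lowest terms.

Elan's mother's ABO genotype from I^A I^B × I^B I^B: 1/2 I^A I^B, 1/2 I^B I^B.
Crossing each possibility with the father I^A I^A and summing P(type AB): 1/2·1/2 + 1/2·1 = 3/4.
Similarly for Rh via the mother's Rh distribution: P(Rh-) = 1/2.
Independent loci: 3/4 × 1/2 = 3/8.

3/8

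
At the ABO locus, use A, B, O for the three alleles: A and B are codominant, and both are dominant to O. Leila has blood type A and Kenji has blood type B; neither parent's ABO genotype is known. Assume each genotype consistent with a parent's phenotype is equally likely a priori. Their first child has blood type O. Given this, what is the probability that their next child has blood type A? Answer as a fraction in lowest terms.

Possible genotypes: Leila ∈ {AA, AO}; Kenji ∈ {BB, BO}.
Weight each parental genotype pair by prior × P(type-O child):
  AO × BO: posterior weight 1; P(next child type A) = 1/4.
Weighted sum = 1/4.

1/4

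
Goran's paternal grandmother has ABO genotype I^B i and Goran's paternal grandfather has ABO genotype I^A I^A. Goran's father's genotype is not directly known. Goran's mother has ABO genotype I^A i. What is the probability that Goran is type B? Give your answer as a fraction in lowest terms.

1/8

Goran's father's ABO genotype from I^B i × I^A I^A: 1/2 I^A I^B, 1/2 I^A i.
Crossing each possibility with the mother I^A i and summing P(type B): 1/2·1/4 + 1/2·0 = 1/8.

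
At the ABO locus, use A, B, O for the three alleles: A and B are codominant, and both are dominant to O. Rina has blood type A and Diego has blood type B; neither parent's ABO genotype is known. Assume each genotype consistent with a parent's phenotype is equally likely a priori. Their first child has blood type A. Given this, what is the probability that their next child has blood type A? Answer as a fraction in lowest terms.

Possible genotypes: Rina ∈ {AA, AO}; Diego ∈ {BB, BO}.
Weight each parental genotype pair by prior × P(type-A child):
  AA × BO: posterior weight 2/3; P(next child type A) = 1/2.
  AO × BO: posterior weight 1/3; P(next child type A) = 1/4.
Weighted sum = 5/12.

5/12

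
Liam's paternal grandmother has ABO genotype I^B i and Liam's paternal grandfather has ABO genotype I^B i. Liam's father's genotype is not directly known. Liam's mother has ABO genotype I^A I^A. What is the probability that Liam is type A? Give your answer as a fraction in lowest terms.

1/2

Liam's father's ABO genotype from I^B i × I^B i: 1/4 I^B I^B, 1/2 I^B i, 1/4 i i.
Crossing each possibility with the mother I^A I^A and summing P(type A): 1/4·0 + 1/2·1/2 + 1/4·1 = 1/2.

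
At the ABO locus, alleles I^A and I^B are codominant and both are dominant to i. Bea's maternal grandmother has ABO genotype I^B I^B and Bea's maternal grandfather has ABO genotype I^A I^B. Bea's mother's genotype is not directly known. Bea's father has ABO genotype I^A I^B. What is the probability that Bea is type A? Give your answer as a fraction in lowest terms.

1/8

Bea's mother's ABO genotype from I^B I^B × I^A I^B: 1/2 I^A I^B, 1/2 I^B I^B.
Crossing each possibility with the father I^A I^B and summing P(type A): 1/2·1/4 + 1/2·0 = 1/8.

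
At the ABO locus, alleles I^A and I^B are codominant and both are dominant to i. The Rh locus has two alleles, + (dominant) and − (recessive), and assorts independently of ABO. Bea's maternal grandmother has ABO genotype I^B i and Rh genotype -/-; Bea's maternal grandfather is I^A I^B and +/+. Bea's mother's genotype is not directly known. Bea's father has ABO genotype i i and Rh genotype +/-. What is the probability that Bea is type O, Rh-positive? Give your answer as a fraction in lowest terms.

Bea's mother's ABO genotype from I^B i × I^A I^B: 1/4 I^A I^B, 1/4 I^A i, 1/4 I^B I^B, 1/4 I^B i.
Crossing each possibility with the father i i and summing P(type O): 1/4·0 + 1/4·1/2 + 1/4·0 + 1/4·1/2 = 1/4.
Similarly for Rh via the mother's Rh distribution: P(Rh+) = 3/4.
Independent loci: 1/4 × 3/4 = 3/16.

3/16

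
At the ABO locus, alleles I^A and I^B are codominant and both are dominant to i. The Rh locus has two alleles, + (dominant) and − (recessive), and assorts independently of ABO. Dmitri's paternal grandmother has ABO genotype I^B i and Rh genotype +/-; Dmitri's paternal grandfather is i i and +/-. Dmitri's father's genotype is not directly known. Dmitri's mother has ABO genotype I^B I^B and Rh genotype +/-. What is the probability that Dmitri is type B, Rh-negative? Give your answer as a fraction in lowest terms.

1/4

Dmitri's father's ABO genotype from I^B i × i i: 1/2 I^B i, 1/2 i i.
Crossing each possibility with the mother I^B I^B and summing P(type B): 1/2·1 + 1/2·1 = 1.
Similarly for Rh via the father's Rh distribution: P(Rh-) = 1/4.
Independent loci: 1 × 1/4 = 1/4.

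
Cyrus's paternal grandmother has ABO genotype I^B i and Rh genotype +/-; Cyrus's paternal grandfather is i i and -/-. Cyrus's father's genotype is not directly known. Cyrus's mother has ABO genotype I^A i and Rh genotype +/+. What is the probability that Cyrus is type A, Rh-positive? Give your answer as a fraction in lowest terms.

3/8

Cyrus's father's ABO genotype from I^B i × i i: 1/2 I^B i, 1/2 i i.
Crossing each possibility with the mother I^A i and summing P(type A): 1/2·1/4 + 1/2·1/2 = 3/8.
Similarly for Rh via the father's Rh distribution: P(Rh+) = 1.
Independent loci: 3/8 × 1 = 3/8.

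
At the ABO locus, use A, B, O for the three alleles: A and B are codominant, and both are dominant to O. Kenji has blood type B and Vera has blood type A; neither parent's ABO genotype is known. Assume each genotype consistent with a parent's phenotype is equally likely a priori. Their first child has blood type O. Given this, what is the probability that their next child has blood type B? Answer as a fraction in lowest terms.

Possible genotypes: Kenji ∈ {BB, BO}; Vera ∈ {AA, AO}.
Weight each parental genotype pair by prior × P(type-O child):
  BO × AO: posterior weight 1; P(next child type B) = 1/4.
Weighted sum = 1/4.

1/4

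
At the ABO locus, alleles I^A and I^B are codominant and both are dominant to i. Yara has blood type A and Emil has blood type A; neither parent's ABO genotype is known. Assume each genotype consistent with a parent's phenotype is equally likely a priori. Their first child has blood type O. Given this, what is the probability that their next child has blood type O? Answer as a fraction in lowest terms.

Possible genotypes: Yara ∈ {I^A I^A, I^A i}; Emil ∈ {I^A I^A, I^A i}.
Weight each parental genotype pair by prior × P(type-O child):
  I^A i × I^A i: posterior weight 1; P(next child type O) = 1/4.
Weighted sum = 1/4.

1/4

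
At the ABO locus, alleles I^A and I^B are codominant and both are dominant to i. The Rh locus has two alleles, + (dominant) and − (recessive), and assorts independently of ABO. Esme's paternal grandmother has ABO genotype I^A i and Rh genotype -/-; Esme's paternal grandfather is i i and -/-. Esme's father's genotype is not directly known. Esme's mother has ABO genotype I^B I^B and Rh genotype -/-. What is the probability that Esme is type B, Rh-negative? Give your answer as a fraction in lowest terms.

3/4

Esme's father's ABO genotype from I^A i × i i: 1/2 I^A i, 1/2 i i.
Crossing each possibility with the mother I^B I^B and summing P(type B): 1/2·1/2 + 1/2·1 = 3/4.
Similarly for Rh via the father's Rh distribution: P(Rh-) = 1.
Independent loci: 3/4 × 1 = 3/4.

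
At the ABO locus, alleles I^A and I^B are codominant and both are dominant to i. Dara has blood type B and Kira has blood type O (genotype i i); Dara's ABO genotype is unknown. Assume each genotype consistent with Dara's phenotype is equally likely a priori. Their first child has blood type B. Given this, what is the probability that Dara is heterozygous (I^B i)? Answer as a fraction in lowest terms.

Possible genotypes: Dara ∈ {I^B I^B, I^B i}; Kira ∈ {i i}.
Weight each parental genotype pair by prior × P(type-B child):
  I^B I^B × i i: posterior weight 2/3.
  I^B i × i i: posterior weight 1/3.
Sum the posterior weight over pairs where Dara is I^B i: 1/3.

1/3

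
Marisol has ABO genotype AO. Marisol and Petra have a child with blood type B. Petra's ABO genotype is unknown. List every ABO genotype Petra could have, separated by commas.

AB, BB, BO

For each candidate genotype of Petra, check whether crossing it with AO can produce every observed child phenotype.
  AA → possible child types {A} ✗
  AB → possible child types {A, B, AB} ✓
  AO → possible child types {O, A} ✗
  BB → possible child types {B, AB} ✓
  BO → possible child types {O, A, B, AB} ✓
  OO → possible child types {O, A} ✗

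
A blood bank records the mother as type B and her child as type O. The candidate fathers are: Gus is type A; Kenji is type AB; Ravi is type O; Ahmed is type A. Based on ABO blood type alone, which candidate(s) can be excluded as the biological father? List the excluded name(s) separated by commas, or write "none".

Kenji

A candidate is excluded only if no genotype consistent with his phenotype could produce a type O child with a type B mother.
Kenji (type AB): no genotype consistent with that phenotype can produce a type-O child with a type-B mother.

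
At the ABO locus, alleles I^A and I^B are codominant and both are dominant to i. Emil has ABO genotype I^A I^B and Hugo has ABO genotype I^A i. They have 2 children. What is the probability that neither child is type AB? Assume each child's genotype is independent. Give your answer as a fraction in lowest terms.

ABO cross I^A I^B × I^A i → 1/2 A, 1/4 B, 1/4 AB.
So P(type AB) = 1/4 per child.
P(not type AB) = 3/4 for one child; (3/4)^2 = 9/16.

9/16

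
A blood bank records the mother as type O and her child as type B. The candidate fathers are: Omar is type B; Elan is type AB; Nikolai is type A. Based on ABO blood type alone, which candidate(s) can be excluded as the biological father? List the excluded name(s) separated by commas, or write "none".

Nikolai

A candidate is excluded only if no genotype consistent with his phenotype could produce a type B child with a type O mother.
Nikolai (type A): no genotype consistent with that phenotype can produce a type-B child with a type-O mother.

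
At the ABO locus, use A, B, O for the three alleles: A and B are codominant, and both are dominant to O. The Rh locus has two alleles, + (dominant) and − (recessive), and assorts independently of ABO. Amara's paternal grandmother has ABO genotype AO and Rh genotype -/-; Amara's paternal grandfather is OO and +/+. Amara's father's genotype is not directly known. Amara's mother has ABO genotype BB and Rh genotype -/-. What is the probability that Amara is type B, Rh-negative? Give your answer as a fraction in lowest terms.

3/8

Amara's father's ABO genotype from AO × OO: 1/2 AO, 1/2 OO.
Crossing each possibility with the mother BB and summing P(type B): 1/2·1/2 + 1/2·1 = 3/4.
Similarly for Rh via the father's Rh distribution: P(Rh-) = 1/2.
Independent loci: 3/4 × 1/2 = 3/8.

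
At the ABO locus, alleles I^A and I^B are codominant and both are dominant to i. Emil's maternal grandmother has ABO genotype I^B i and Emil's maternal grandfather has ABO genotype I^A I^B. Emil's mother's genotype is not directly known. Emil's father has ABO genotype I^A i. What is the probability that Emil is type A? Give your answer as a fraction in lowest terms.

3/8

Emil's mother's ABO genotype from I^B i × I^A I^B: 1/4 I^A I^B, 1/4 I^A i, 1/4 I^B I^B, 1/4 I^B i.
Crossing each possibility with the father I^A i and summing P(type A): 1/4·1/2 + 1/4·3/4 + 1/4·0 + 1/4·1/4 = 3/8.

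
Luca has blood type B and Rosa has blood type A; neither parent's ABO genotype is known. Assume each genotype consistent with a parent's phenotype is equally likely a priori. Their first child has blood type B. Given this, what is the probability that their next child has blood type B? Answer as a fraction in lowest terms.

5/12

Possible genotypes: Luca ∈ {BB, BO}; Rosa ∈ {AA, AO}.
Weight each parental genotype pair by prior × P(type-B child):
  BB × AO: posterior weight 2/3; P(next child type B) = 1/2.
  BO × AO: posterior weight 1/3; P(next child type B) = 1/4.
Weighted sum = 5/12.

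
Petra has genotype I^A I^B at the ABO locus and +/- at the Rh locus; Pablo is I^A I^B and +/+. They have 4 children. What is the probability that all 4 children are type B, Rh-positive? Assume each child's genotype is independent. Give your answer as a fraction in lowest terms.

1/256

ABO cross I^A I^B × I^A I^B → 1/4 A, 1/4 B, 1/2 AB.
Rh cross +/- × +/+ → 1 Rh+; so P(type B, Rh-positive) = 1/4 × 1 = 1/4 per child.
All 4 independent: (1/4)^4 = 1/256.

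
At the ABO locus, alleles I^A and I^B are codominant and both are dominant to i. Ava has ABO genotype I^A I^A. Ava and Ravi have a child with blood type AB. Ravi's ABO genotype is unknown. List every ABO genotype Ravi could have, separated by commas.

For each candidate genotype of Ravi, check whether crossing it with I^A I^A can produce every observed child phenotype.
  I^A I^A → possible child types {A} ✗
  I^A I^B → possible child types {A, AB} ✓
  I^A i → possible child types {A} ✗
  I^B I^B → possible child types {AB} ✓
  I^B i → possible child types {A, AB} ✓
  i i → possible child types {A} ✗

I^A I^B, I^B I^B, I^B i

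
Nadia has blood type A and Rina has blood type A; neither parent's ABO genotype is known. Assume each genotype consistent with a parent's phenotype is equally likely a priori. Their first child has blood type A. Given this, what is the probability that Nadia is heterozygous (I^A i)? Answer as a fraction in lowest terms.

7/15

Possible genotypes: Nadia ∈ {I^A I^A, I^A i}; Rina ∈ {I^A I^A, I^A i}.
Weight each parental genotype pair by prior × P(type-A child):
  I^A I^A × I^A I^A: posterior weight 4/15.
  I^A I^A × I^A i: posterior weight 4/15.
  I^A i × I^A I^A: posterior weight 4/15.
  I^A i × I^A i: posterior weight 1/5.
Sum the posterior weight over pairs where Nadia is I^A i: 7/15.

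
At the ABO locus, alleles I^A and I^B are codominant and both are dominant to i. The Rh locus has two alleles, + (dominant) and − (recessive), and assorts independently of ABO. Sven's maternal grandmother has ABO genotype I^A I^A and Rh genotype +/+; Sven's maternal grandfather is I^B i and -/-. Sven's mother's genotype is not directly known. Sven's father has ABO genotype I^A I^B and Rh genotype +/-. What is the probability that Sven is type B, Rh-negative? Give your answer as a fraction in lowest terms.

1/16

Sven's mother's ABO genotype from I^A I^A × I^B i: 1/2 I^A I^B, 1/2 I^A i.
Crossing each possibility with the father I^A I^B and summing P(type B): 1/2·1/4 + 1/2·1/4 = 1/4.
Similarly for Rh via the mother's Rh distribution: P(Rh-) = 1/4.
Independent loci: 1/4 × 1/4 = 1/16.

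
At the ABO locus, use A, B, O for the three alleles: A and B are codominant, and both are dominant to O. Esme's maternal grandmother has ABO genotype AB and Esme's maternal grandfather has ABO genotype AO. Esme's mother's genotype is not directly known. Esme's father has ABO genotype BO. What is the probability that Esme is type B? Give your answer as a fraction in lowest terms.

Esme's mother's ABO genotype from AB × AO: 1/4 AA, 1/4 AB, 1/4 AO, 1/4 BO.
Crossing each possibility with the father BO and summing P(type B): 1/4·0 + 1/4·1/2 + 1/4·1/4 + 1/4·3/4 = 3/8.

3/8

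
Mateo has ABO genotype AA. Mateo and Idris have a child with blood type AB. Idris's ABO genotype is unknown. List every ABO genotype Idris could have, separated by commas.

For each candidate genotype of Idris, check whether crossing it with AA can produce every observed child phenotype.
  AA → possible child types {A} ✗
  AB → possible child types {A, AB} ✓
  AO → possible child types {A} ✗
  BB → possible child types {AB} ✓
  BO → possible child types {A, AB} ✓
  OO → possible child types {A} ✗

AB, BB, BO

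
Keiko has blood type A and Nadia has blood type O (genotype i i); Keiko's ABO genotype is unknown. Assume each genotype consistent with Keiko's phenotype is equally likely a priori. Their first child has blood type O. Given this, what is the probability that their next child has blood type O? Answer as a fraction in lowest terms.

1/2

Possible genotypes: Keiko ∈ {I^A I^A, I^A i}; Nadia ∈ {i i}.
Weight each parental genotype pair by prior × P(type-O child):
  I^A i × i i: posterior weight 1; P(next child type O) = 1/2.
Weighted sum = 1/2.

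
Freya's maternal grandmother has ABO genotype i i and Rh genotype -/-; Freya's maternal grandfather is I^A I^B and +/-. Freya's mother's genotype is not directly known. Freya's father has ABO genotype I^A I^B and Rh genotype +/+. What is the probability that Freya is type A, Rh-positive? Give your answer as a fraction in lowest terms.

3/8

Freya's mother's ABO genotype from i i × I^A I^B: 1/2 I^A i, 1/2 I^B i.
Crossing each possibility with the father I^A I^B and summing P(type A): 1/2·1/2 + 1/2·1/4 = 3/8.
Similarly for Rh via the mother's Rh distribution: P(Rh+) = 1.
Independent loci: 3/8 × 1 = 3/8.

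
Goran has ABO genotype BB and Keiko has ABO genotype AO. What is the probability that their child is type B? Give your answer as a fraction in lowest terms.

1/2

ABO cross BB × AO → offspring phenotypes: 1/2 B, 1/2 AB.
So P(type B) = 1/2.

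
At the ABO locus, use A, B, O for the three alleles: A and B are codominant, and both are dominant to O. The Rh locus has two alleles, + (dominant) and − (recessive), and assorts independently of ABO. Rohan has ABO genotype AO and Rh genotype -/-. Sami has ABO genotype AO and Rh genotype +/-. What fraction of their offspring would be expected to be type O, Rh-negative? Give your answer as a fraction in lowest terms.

1/8

ABO cross AO × AO → offspring phenotypes: 1/4 O, 3/4 A.
Rh cross -/- × +/- → 1/2 Rh+, 1/2 Rh-.
Independent loci: P(type O, Rh-negative) = 1/4 × 1/2 = 1/8.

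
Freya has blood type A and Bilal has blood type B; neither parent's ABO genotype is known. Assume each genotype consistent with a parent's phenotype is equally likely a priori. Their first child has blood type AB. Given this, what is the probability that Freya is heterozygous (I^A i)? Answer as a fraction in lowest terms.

Possible genotypes: Freya ∈ {I^A I^A, I^A i}; Bilal ∈ {I^B I^B, I^B i}.
Weight each parental genotype pair by prior × P(type-AB child):
  I^A I^A × I^B I^B: posterior weight 4/9.
  I^A I^A × I^B i: posterior weight 2/9.
  I^A i × I^B I^B: posterior weight 2/9.
  I^A i × I^B i: posterior weight 1/9.
Sum the posterior weight over pairs where Freya is I^A i: 1/3.

1/3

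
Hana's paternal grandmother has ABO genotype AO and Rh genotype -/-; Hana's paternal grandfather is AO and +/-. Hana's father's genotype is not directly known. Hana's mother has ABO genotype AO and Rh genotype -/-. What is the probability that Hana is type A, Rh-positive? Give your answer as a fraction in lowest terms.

3/16

Hana's father's ABO genotype from AO × AO: 1/4 AA, 1/2 AO, 1/4 OO.
Crossing each possibility with the mother AO and summing P(type A): 1/4·1 + 1/2·3/4 + 1/4·1/2 = 3/4.
Similarly for Rh via the father's Rh distribution: P(Rh+) = 1/4.
Independent loci: 3/4 × 1/4 = 3/16.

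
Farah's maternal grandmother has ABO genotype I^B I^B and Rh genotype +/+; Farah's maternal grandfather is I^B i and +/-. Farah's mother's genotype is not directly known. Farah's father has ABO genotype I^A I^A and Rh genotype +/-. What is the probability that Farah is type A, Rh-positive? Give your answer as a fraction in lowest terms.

Farah's mother's ABO genotype from I^B I^B × I^B i: 1/2 I^B I^B, 1/2 I^B i.
Crossing each possibility with the father I^A I^A and summing P(type A): 1/2·0 + 1/2·1/2 = 1/4.
Similarly for Rh via the mother's Rh distribution: P(Rh+) = 7/8.
Independent loci: 1/4 × 7/8 = 7/32.

7/32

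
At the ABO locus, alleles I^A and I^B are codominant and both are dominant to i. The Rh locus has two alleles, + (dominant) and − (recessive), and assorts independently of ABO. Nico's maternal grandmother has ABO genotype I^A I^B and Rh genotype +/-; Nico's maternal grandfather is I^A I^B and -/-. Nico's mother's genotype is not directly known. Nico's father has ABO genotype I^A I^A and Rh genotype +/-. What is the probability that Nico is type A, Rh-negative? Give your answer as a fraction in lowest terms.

3/16

Nico's mother's ABO genotype from I^A I^B × I^A I^B: 1/4 I^A I^A, 1/2 I^A I^B, 1/4 I^B I^B.
Crossing each possibility with the father I^A I^A and summing P(type A): 1/4·1 + 1/2·1/2 + 1/4·0 = 1/2.
Similarly for Rh via the mother's Rh distribution: P(Rh-) = 3/8.
Independent loci: 1/2 × 3/8 = 3/16.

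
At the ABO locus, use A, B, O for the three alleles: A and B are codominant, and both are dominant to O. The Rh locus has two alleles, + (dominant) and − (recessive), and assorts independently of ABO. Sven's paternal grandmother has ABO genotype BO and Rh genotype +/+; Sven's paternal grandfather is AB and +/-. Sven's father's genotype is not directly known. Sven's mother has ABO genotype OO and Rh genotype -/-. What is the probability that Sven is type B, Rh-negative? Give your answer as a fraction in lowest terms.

1/8

Sven's father's ABO genotype from BO × AB: 1/4 AB, 1/4 AO, 1/4 BB, 1/4 BO.
Crossing each possibility with the mother OO and summing P(type B): 1/4·1/2 + 1/4·0 + 1/4·1 + 1/4·1/2 = 1/2.
Similarly for Rh via the father's Rh distribution: P(Rh-) = 1/4.
Independent loci: 1/2 × 1/4 = 1/8.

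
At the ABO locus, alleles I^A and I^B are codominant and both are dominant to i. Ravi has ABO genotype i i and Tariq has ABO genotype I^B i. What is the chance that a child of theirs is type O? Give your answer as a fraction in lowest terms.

1/2

ABO cross i i × I^B i → offspring phenotypes: 1/2 O, 1/2 B.
So P(type O) = 1/2.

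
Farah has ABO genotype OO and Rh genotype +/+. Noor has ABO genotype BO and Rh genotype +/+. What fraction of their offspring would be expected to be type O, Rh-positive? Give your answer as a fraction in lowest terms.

1/2

ABO cross OO × BO → offspring phenotypes: 1/2 O, 1/2 B.
Rh cross +/+ × +/+ → 1 Rh+.
Independent loci: P(type O, Rh-positive) = 1/2 × 1 = 1/2.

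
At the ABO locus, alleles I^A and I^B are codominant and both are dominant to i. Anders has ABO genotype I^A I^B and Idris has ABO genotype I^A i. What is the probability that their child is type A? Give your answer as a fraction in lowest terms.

ABO cross I^A I^B × I^A i → offspring phenotypes: 1/2 A, 1/4 B, 1/4 AB.
So P(type A) = 1/2.

1/2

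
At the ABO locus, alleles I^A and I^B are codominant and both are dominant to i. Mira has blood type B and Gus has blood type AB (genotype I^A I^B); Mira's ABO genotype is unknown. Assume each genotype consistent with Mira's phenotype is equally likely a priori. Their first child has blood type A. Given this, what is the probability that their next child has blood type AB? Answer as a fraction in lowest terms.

Possible genotypes: Mira ∈ {I^B I^B, I^B i}; Gus ∈ {I^A I^B}.
Weight each parental genotype pair by prior × P(type-A child):
  I^B i × I^A I^B: posterior weight 1; P(next child type AB) = 1/4.
Weighted sum = 1/4.

1/4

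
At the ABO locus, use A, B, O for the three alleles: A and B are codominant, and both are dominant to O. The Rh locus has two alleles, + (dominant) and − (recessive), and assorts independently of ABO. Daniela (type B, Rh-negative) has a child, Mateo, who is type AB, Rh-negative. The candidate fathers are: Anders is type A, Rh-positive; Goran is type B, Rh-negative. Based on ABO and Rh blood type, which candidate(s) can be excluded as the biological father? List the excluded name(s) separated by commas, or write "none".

A candidate is excluded only if no genotype consistent with his phenotype could produce a type AB, Rh-negative child with a type B, Rh-negative mother.
Goran (type B, Rh-): no genotype consistent with that phenotype can produce a type-AB Rh- child with a type-B mother.

Goran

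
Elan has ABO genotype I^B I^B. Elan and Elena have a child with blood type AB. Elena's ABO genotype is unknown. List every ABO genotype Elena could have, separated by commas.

For each candidate genotype of Elena, check whether crossing it with I^B I^B can produce every observed child phenotype.
  I^A I^A → possible child types {AB} ✓
  I^A I^B → possible child types {B, AB} ✓
  I^A i → possible child types {B, AB} ✓
  I^B I^B → possible child types {B} ✗
  I^B i → possible child types {B} ✗
  i i → possible child types {B} ✗

I^A I^A, I^A I^B, I^A i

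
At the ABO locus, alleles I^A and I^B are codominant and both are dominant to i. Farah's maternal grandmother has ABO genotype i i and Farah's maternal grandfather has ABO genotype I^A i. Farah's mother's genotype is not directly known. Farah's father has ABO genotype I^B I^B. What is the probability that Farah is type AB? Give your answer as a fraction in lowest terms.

1/4

Farah's mother's ABO genotype from i i × I^A i: 1/2 I^A i, 1/2 i i.
Crossing each possibility with the father I^B I^B and summing P(type AB): 1/2·1/2 + 1/2·0 = 1/4.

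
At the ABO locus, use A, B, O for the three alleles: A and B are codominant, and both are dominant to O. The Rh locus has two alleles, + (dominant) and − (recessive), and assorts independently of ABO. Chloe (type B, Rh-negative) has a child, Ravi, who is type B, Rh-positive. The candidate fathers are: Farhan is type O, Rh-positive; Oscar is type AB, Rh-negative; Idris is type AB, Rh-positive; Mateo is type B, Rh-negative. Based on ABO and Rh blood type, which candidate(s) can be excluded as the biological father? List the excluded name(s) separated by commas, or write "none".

A candidate is excluded only if no genotype consistent with his phenotype could produce a type B, Rh-positive child with a type B, Rh-negative mother.
Oscar (type AB, Rh-): no genotype consistent with that phenotype can produce a type-B Rh+ child with a type-B mother.
Mateo (type B, Rh-): no genotype consistent with that phenotype can produce a type-B Rh+ child with a type-B mother.

Oscar, Mateo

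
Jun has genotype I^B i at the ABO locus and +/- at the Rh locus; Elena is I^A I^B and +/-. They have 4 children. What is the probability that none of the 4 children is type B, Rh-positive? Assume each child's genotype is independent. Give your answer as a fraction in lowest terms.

ABO cross I^B i × I^A I^B → 1/4 A, 1/2 B, 1/4 AB.
Rh cross +/- × +/- → 3/4 Rh+, 1/4 Rh-; so P(type B, Rh-positive) = 1/2 × 3/4 = 3/8 per child.
P(not type B, Rh-positive) = 5/8 for one child; (5/8)^4 = 625/4096.

625/4096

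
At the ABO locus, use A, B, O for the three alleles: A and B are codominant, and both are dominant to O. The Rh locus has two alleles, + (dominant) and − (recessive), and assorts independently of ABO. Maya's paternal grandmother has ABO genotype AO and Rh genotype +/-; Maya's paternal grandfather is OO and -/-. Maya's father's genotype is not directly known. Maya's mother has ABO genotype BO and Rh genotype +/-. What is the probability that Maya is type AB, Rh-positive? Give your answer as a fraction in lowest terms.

5/64

Maya's father's ABO genotype from AO × OO: 1/2 AO, 1/2 OO.
Crossing each possibility with the mother BO and summing P(type AB): 1/2·1/4 + 1/2·0 = 1/8.
Similarly for Rh via the father's Rh distribution: P(Rh+) = 5/8.
Independent loci: 1/8 × 5/8 = 5/64.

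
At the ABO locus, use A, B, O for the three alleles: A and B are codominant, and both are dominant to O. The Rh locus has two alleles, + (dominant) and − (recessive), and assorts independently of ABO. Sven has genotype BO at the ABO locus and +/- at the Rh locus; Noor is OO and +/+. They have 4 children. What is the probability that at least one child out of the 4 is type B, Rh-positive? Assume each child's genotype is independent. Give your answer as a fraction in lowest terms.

15/16

ABO cross BO × OO → 1/2 O, 1/2 B.
Rh cross +/- × +/+ → 1 Rh+; so P(type B, Rh-positive) = 1/2 × 1 = 1/2 per child.
P(none) = (1/2)^4 = 1/16; P(at least one) = 1 − 1/16 = 15/16.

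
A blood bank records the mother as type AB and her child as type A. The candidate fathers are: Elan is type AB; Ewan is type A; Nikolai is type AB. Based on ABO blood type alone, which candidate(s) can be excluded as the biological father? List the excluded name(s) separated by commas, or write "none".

A candidate is excluded only if no genotype consistent with his phenotype could produce a type A child with a type AB mother.
Every candidate has at least one consistent genotype combination, so none can be excluded.

none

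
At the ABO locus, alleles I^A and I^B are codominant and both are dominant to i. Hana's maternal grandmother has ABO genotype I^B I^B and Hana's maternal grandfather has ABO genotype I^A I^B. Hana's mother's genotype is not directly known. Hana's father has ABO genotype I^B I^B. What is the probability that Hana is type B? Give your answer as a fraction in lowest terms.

Hana's mother's ABO genotype from I^B I^B × I^A I^B: 1/2 I^A I^B, 1/2 I^B I^B.
Crossing each possibility with the father I^B I^B and summing P(type B): 1/2·1/2 + 1/2·1 = 3/4.

3/4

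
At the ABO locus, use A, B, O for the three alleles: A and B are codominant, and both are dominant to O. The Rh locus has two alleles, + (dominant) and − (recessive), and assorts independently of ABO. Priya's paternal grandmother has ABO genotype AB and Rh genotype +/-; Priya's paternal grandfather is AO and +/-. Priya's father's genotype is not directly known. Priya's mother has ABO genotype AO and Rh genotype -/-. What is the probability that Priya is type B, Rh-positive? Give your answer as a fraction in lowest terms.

1/16

Priya's father's ABO genotype from AB × AO: 1/4 AA, 1/4 AB, 1/4 AO, 1/4 BO.
Crossing each possibility with the mother AO and summing P(type B): 1/4·0 + 1/4·1/4 + 1/4·0 + 1/4·1/4 = 1/8.
Similarly for Rh via the father's Rh distribution: P(Rh+) = 1/2.
Independent loci: 1/8 × 1/2 = 1/16.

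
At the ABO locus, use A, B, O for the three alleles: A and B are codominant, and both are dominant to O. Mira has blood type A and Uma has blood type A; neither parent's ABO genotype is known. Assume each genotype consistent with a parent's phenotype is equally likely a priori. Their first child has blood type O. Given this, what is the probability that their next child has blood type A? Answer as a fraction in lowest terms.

3/4

Possible genotypes: Mira ∈ {AA, AO}; Uma ∈ {AA, AO}.
Weight each parental genotype pair by prior × P(type-O child):
  AO × AO: posterior weight 1; P(next child type A) = 3/4.
Weighted sum = 3/4.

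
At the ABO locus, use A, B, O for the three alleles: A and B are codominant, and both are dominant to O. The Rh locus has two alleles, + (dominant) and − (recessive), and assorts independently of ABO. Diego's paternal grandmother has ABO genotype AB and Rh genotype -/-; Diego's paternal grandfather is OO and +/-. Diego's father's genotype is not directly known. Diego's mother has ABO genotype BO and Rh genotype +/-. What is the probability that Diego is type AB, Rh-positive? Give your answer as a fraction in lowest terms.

5/64

Diego's father's ABO genotype from AB × OO: 1/2 AO, 1/2 BO.
Crossing each possibility with the mother BO and summing P(type AB): 1/2·1/4 + 1/2·0 = 1/8.
Similarly for Rh via the father's Rh distribution: P(Rh+) = 5/8.
Independent loci: 1/8 × 5/8 = 5/64.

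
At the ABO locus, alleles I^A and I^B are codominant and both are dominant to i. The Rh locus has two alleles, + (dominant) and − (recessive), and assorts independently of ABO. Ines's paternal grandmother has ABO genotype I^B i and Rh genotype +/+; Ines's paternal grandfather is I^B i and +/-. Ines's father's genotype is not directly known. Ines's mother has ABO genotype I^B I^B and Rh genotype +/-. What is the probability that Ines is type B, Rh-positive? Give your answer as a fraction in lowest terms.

Ines's father's ABO genotype from I^B i × I^B i: 1/4 I^B I^B, 1/2 I^B i, 1/4 i i.
Crossing each possibility with the mother I^B I^B and summing P(type B): 1/4·1 + 1/2·1 + 1/4·1 = 1.
Similarly for Rh via the father's Rh distribution: P(Rh+) = 7/8.
Independent loci: 1 × 7/8 = 7/8.

7/8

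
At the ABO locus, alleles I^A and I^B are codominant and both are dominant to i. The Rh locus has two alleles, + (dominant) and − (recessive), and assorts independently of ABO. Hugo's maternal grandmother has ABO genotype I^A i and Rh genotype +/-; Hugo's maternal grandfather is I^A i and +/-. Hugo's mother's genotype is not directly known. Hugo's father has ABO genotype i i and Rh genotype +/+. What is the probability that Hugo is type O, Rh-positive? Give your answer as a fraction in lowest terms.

1/2

Hugo's mother's ABO genotype from I^A i × I^A i: 1/4 I^A I^A, 1/2 I^A i, 1/4 i i.
Crossing each possibility with the father i i and summing P(type O): 1/4·0 + 1/2·1/2 + 1/4·1 = 1/2.
Similarly for Rh via the mother's Rh distribution: P(Rh+) = 1.
Independent loci: 1/2 × 1 = 1/2.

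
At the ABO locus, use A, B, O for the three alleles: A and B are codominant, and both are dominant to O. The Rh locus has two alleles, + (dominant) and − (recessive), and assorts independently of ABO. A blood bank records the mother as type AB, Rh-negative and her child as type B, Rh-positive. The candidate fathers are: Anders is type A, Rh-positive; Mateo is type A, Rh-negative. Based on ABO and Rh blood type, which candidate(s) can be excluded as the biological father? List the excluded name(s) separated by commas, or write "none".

Mateo

A candidate is excluded only if no genotype consistent with his phenotype could produce a type B, Rh-positive child with a type AB, Rh-negative mother.
Mateo (type A, Rh-): no genotype consistent with that phenotype can produce a type-B Rh+ child with a type-AB mother.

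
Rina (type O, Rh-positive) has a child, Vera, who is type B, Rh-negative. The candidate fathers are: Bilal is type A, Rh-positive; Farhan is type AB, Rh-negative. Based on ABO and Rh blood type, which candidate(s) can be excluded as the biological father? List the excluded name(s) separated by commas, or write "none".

A candidate is excluded only if no genotype consistent with his phenotype could produce a type B, Rh-negative child with a type O, Rh-positive mother.
Bilal (type A, Rh+): no genotype consistent with that phenotype can produce a type-B Rh- child with a type-O mother.

Bilal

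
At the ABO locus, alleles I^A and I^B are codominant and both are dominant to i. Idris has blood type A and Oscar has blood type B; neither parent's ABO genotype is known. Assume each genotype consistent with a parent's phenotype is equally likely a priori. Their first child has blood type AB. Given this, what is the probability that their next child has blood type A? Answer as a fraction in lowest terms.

Possible genotypes: Idris ∈ {I^A I^A, I^A i}; Oscar ∈ {I^B I^B, I^B i}.
Weight each parental genotype pair by prior × P(type-AB child):
  I^A I^A × I^B I^B: posterior weight 4/9; P(next child type A) = 0.
  I^A I^A × I^B i: posterior weight 2/9; P(next child type A) = 1/2.
  I^A i × I^B I^B: posterior weight 2/9; P(next child type A) = 0.
  I^A i × I^B i: posterior weight 1/9; P(next child type A) = 1/4.
Weighted sum = 5/36.

5/36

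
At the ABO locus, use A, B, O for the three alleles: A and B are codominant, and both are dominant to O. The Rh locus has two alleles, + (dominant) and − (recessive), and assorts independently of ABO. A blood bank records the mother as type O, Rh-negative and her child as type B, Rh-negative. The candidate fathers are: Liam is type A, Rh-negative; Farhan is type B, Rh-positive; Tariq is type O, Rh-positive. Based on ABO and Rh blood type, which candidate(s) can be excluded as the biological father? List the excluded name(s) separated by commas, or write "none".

Liam, Tariq

A candidate is excluded only if no genotype consistent with his phenotype could produce a type B, Rh-negative child with a type O, Rh-negative mother.
Liam (type A, Rh-): no genotype consistent with that phenotype can produce a type-B Rh- child with a type-O mother.
Tariq (type O, Rh+): no genotype consistent with that phenotype can produce a type-B Rh- child with a type-O mother.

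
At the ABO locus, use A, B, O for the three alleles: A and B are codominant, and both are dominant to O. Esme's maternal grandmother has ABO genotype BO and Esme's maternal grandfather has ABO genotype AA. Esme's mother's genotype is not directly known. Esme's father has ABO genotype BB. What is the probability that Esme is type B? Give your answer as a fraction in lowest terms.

Esme's mother's ABO genotype from BO × AA: 1/2 AB, 1/2 AO.
Crossing each possibility with the father BB and summing P(type B): 1/2·1/2 + 1/2·1/2 = 1/2.

1/2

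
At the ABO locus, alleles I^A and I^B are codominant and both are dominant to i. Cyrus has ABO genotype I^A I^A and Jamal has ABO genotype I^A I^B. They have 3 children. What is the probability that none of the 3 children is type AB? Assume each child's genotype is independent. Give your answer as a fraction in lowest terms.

ABO cross I^A I^A × I^A I^B → 1/2 A, 1/2 AB.
So P(type AB) = 1/2 per child.
P(not type AB) = 1/2 for one child; (1/2)^3 = 1/8.

1/8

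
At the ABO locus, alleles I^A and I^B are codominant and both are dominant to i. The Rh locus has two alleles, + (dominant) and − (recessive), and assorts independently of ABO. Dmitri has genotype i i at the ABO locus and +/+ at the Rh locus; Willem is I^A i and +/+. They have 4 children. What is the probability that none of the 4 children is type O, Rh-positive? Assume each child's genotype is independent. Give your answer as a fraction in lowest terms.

ABO cross i i × I^A i → 1/2 O, 1/2 A.
Rh cross +/+ × +/+ → 1 Rh+; so P(type O, Rh-positive) = 1/2 × 1 = 1/2 per child.
P(not type O, Rh-positive) = 1/2 for one child; (1/2)^4 = 1/16.

1/16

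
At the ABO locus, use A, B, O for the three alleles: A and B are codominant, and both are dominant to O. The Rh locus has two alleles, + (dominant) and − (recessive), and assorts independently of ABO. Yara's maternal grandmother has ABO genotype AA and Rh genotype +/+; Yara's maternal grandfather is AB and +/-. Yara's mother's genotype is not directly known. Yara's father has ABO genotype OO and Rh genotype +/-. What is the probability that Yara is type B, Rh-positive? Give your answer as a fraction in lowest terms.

7/32

Yara's mother's ABO genotype from AA × AB: 1/2 AA, 1/2 AB.
Crossing each possibility with the father OO and summing P(type B): 1/2·0 + 1/2·1/2 = 1/4.
Similarly for Rh via the mother's Rh distribution: P(Rh+) = 7/8.
Independent loci: 1/4 × 7/8 = 7/32.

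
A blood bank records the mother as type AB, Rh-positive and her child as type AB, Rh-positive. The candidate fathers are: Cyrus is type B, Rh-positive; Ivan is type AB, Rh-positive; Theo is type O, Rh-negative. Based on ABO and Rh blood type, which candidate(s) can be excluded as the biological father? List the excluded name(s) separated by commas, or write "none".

Theo

A candidate is excluded only if no genotype consistent with his phenotype could produce a type AB, Rh-positive child with a type AB, Rh-positive mother.
Theo (type O, Rh-): no genotype consistent with that phenotype can produce a type-AB Rh+ child with a type-AB mother.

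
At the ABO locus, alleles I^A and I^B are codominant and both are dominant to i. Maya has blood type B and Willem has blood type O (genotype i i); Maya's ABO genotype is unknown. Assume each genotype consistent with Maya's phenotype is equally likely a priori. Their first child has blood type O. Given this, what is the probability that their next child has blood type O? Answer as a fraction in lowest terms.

1/2

Possible genotypes: Maya ∈ {I^B I^B, I^B i}; Willem ∈ {i i}.
Weight each parental genotype pair by prior × P(type-O child):
  I^B i × i i: posterior weight 1; P(next child type O) = 1/2.
Weighted sum = 1/2.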